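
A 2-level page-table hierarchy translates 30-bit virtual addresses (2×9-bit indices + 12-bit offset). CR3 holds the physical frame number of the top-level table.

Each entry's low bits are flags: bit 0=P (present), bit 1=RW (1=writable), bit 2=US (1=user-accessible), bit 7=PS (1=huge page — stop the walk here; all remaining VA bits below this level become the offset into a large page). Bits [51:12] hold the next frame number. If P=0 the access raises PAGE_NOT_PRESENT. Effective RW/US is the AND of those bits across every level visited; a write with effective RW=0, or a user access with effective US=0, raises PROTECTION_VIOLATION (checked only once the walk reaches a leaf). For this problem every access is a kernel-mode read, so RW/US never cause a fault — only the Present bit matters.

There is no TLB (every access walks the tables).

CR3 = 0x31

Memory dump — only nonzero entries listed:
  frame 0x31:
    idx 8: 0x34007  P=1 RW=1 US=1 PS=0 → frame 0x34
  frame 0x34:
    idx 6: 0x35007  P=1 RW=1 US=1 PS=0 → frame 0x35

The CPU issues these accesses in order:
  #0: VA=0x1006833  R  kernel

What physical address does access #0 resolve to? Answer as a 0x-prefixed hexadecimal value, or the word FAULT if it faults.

Per-access translation:
#0 VA=0x1006833 (r,kernel):
  L0: frame=0x31 idx=8 entry=0x34007 [P=1 RW=1 US=1 PS=0]
  L1: frame=0x34 idx=6 entry=0x35007 [P=1 RW=1 US=1 PS=0]
  ✓ 0x35833  — 2 lookups

Access #0 PA: 0x35833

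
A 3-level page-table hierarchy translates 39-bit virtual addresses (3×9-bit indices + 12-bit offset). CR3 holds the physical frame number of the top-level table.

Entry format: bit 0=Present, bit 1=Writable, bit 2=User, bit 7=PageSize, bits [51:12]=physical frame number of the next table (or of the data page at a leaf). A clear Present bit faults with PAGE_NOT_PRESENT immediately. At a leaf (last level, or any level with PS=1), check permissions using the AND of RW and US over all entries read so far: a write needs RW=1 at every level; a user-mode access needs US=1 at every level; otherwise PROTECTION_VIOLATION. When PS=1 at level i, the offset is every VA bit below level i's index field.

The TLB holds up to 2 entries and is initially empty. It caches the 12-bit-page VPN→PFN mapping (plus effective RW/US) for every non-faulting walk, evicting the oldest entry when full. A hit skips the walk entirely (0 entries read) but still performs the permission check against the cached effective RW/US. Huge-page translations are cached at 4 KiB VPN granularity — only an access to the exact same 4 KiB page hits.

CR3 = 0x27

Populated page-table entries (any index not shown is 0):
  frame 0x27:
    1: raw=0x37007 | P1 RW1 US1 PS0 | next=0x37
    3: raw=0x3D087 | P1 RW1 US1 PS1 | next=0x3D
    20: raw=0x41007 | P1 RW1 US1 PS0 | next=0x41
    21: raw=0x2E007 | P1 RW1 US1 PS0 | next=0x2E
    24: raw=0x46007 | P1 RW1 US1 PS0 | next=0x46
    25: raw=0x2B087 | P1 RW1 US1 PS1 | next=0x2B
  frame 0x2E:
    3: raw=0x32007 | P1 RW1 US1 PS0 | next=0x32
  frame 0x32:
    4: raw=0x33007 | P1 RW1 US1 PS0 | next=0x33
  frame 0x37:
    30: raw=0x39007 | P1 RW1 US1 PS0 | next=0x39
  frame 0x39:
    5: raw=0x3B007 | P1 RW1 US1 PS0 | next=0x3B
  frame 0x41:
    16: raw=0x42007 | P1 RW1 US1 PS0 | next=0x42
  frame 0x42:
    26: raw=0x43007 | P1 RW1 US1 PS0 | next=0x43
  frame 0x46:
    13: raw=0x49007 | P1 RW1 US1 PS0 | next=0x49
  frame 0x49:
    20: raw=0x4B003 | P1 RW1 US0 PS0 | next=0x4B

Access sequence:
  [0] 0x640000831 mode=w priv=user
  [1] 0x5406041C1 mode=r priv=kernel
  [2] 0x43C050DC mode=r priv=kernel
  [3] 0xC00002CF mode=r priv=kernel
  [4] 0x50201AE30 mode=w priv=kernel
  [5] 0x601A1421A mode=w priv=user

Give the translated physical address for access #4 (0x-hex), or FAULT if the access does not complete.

Trace:
#0 VA=0x640000831 (w,user):
  lvl0: tbl 0x27, slot 25 ⇒ 0x2B087 (P1/RW1/US1/PS1)
  → PA=0x2B831 (huge @L0)  (1 entries read)
#1 VA=0x5406041C1 (r,kernel):
  lvl0: tbl 0x27, slot 21 ⇒ 0x2E007 (P1/RW1/US1/PS0)
  lvl1: tbl 0x2E, slot 3 ⇒ 0x32007 (P1/RW1/US1/PS0)
  lvl2: tbl 0x32, slot 4 ⇒ 0x33007 (P1/RW1/US1/PS0)
  → PA=0x331C1  (3 entries read)
#2 VA=0x43C050DC (r,kernel):
  lvl0: tbl 0x27, slot 1 ⇒ 0x37007 (P1/RW1/US1/PS0)
  lvl1: tbl 0x37, slot 30 ⇒ 0x39007 (P1/RW1/US1/PS0)
  lvl2: tbl 0x39, slot 5 ⇒ 0x3B007 (P1/RW1/US1/PS0)
  → PA=0x3B0DC  (3 entries read)
#3 VA=0xC00002CF (r,kernel):
  lvl0: tbl 0x27, slot 3 ⇒ 0x3D087 (P1/RW1/US1/PS1)
  → PA=0x3D2CF (huge @L0)  (1 entries read)
#4 VA=0x50201AE30 (w,kernel):
  lvl0: tbl 0x27, slot 20 ⇒ 0x41007 (P1/RW1/US1/PS0)
  lvl1: tbl 0x41, slot 16 ⇒ 0x42007 (P1/RW1/US1/PS0)
  lvl2: tbl 0x42, slot 26 ⇒ 0x43007 (P1/RW1/US1/PS0)
  → PA=0x43E30  (3 entries read)
#5 VA=0x601A1421A (w,user):
  lvl0: tbl 0x27, slot 24 ⇒ 0x46007 (P1/RW1/US1/PS0)
  lvl1: tbl 0x46, slot 13 ⇒ 0x49007 (P1/RW1/US1/PS0)
  lvl2: tbl 0x49, slot 20 ⇒ 0x4B003 (P1/RW1/US0/PS0)
  → PROTECTION_VIOLATION  (3 entries read)

Access #4 PA: 0x43E30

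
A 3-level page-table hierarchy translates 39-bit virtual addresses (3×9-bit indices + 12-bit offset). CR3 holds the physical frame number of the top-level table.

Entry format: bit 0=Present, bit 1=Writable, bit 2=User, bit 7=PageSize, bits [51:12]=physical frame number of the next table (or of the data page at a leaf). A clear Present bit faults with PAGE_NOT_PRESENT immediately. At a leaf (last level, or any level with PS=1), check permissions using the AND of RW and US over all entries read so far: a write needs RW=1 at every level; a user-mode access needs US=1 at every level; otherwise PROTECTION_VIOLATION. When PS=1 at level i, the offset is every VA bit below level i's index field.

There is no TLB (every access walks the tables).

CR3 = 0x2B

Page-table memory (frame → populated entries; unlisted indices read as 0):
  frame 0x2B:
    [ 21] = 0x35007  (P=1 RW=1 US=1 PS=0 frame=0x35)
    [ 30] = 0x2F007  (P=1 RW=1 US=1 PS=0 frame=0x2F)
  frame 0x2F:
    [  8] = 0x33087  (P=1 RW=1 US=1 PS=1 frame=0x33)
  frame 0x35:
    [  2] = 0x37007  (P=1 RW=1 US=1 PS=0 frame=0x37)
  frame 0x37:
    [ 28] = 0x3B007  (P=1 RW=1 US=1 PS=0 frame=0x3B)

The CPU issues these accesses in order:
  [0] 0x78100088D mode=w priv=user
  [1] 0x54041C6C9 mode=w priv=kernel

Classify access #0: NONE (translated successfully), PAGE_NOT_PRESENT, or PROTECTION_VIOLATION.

Trace:
#0 VA=0x78100088D (w,user):
  L0: frame=0x2B idx=30 entry=0x2F007 [P=1 RW=1 US=1 PS=0]
  L1: frame=0x2F idx=8 entry=0x33087 [P=1 RW=1 US=1 PS=1]
  ⇒ phys 0x3388D (huge @L1)  [2 reads]
#1 VA=0x54041C6C9 (w,kernel):
  L0: frame=0x2B idx=21 entry=0x35007 [P=1 RW=1 US=1 PS=0]
  L1: frame=0x35 idx=2 entry=0x37007 [P=1 RW=1 US=1 PS=0]
  L2: frame=0x37 idx=28 entry=0x3B007 [P=1 RW=1 US=1 PS=0]
  ⇒ phys 0x3B6C9  [3 reads]

Access #0 fault: NONE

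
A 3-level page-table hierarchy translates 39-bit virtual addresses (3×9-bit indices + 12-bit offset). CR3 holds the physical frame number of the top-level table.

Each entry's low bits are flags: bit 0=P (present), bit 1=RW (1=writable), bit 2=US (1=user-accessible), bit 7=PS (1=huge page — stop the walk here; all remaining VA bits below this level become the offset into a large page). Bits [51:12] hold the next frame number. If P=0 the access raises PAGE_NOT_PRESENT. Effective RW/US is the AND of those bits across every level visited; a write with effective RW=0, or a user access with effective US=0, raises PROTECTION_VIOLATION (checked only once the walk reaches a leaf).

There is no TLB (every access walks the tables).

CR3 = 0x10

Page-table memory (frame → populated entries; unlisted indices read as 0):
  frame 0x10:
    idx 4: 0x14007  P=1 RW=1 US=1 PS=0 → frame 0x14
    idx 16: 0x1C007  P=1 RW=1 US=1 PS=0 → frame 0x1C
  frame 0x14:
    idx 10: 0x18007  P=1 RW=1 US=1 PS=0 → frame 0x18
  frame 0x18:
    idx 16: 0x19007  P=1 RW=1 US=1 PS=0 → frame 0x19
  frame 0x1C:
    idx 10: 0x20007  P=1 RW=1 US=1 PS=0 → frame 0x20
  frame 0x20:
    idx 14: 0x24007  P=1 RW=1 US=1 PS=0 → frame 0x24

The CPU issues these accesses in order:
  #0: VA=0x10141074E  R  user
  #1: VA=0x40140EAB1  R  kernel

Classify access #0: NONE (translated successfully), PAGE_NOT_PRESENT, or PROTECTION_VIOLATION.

Walk each access:
#0 VA=0x10141074E (r,user):
  L0: frame=0x10 idx=4 entry=0x14007 [P=1 RW=1 US=1 PS=0]
  L1: frame=0x14 idx=10 entry=0x18007 [P=1 RW=1 US=1 PS=0]
  L2: frame=0x18 idx=16 entry=0x19007 [P=1 RW=1 US=1 PS=0]
  ⇒ phys 0x1974E  [3 reads]
#1 VA=0x40140EAB1 (r,kernel):
  L0: frame=0x10 idx=16 entry=0x1C007 [P=1 RW=1 US=1 PS=0]
  L1: frame=0x1C idx=10 entry=0x20007 [P=1 RW=1 US=1 PS=0]
  L2: frame=0x20 idx=14 entry=0x24007 [P=1 RW=1 US=1 PS=0]
  ⇒ phys 0x24AB1  [3 reads]

Access #0 fault: NONE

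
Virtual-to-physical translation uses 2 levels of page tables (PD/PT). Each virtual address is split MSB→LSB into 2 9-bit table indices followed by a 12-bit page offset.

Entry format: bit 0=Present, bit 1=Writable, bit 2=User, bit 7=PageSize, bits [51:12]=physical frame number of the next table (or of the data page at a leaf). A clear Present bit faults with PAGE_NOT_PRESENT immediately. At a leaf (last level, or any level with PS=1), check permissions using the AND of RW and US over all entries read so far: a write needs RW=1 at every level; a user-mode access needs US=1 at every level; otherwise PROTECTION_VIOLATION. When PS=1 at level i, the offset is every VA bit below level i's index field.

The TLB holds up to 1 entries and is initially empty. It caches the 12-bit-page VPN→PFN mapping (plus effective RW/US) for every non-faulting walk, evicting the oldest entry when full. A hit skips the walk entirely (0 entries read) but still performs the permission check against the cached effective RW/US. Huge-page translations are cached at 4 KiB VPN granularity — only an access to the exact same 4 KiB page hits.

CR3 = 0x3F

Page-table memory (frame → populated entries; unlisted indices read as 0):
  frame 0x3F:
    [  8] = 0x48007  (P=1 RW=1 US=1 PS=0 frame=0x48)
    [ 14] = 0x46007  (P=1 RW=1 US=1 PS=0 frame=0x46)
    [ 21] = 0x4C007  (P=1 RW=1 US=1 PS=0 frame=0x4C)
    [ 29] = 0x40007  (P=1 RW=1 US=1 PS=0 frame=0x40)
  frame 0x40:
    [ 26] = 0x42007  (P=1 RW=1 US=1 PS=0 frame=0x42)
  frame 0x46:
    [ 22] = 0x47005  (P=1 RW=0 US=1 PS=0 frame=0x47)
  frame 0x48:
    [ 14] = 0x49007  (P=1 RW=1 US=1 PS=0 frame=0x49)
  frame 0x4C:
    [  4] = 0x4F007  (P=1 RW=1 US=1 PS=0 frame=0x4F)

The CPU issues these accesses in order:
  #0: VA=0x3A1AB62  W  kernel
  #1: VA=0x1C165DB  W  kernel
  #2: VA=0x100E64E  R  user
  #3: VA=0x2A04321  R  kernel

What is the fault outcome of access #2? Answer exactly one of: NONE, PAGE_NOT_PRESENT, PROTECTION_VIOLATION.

Per-access translation:
#0 VA=0x3A1AB62 (w,kernel):
  L0: frame=0x3F idx=29 entry=0x40007 [P=1 RW=1 US=1 PS=0]
  L1: frame=0x40 idx=26 entry=0x42007 [P=1 RW=1 US=1 PS=0]
  → PA=0x42B62  (2 entries read)
#1 VA=0x1C165DB (w,kernel):
  L0: frame=0x3F idx=14 entry=0x46007 [P=1 RW=1 US=1 PS=0]
  L1: frame=0x46 idx=22 entry=0x47005 [P=1 RW=0 US=1 PS=0]
  ✗ PROTECTION_VIOLATION  [2 reads]
#2 VA=0x100E64E (r,user):
  L0: frame=0x3F idx=8 entry=0x48007 [P=1 RW=1 US=1 PS=0]
  L1: frame=0x48 idx=14 entry=0x49007 [P=1 RW=1 US=1 PS=0]
  → PA=0x4964E  (2 entries read)
#3 VA=0x2A04321 (r,kernel):
  L0: frame=0x3F idx=21 entry=0x4C007 [P=1 RW=1 US=1 PS=0]
  L1: frame=0x4C idx=4 entry=0x4F007 [P=1 RW=1 US=1 PS=0]
  → PA=0x4F321  (2 entries read)

Access #2 fault: NONE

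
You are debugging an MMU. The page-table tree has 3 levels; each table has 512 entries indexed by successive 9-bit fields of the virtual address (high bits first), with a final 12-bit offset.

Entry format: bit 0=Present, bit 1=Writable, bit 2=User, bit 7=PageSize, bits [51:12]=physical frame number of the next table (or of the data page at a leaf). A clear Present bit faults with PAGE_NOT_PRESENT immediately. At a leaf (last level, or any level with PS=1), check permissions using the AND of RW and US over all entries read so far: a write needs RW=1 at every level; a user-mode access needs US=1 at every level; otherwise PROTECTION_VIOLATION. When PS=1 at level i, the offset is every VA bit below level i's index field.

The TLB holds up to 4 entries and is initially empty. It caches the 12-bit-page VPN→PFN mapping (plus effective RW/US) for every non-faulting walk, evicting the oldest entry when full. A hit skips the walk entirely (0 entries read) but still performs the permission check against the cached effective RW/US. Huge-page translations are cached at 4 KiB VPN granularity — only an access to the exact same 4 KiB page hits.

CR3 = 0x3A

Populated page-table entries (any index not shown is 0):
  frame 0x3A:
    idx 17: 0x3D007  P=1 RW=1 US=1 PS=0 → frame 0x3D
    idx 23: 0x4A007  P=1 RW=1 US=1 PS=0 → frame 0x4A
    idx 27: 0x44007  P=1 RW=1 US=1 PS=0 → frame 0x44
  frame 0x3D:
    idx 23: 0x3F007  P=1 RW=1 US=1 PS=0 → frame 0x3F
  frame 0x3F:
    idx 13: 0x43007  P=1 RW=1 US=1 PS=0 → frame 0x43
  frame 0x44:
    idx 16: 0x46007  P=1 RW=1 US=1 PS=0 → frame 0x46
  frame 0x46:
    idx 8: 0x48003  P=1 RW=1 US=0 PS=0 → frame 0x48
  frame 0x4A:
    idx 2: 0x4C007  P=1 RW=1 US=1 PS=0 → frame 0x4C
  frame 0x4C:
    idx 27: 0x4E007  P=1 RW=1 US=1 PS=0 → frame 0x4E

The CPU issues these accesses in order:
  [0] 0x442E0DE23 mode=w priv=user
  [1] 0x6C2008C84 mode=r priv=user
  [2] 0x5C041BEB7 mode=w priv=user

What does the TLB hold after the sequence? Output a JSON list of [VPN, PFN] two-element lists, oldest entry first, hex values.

Trace:
#0 VA=0x442E0DE23 (w,user):
  lvl0: tbl 0x3A, slot 17 ⇒ 0x3D007 (P1/RW1/US1/PS0)
  lvl1: tbl 0x3D, slot 23 ⇒ 0x3F007 (P1/RW1/US1/PS0)
  lvl2: tbl 0x3F, slot 13 ⇒ 0x43007 (P1/RW1/US1/PS0)
  → PA=0x43E23  (3 entries read)
#1 VA=0x6C2008C84 (r,user):
  lvl0: tbl 0x3A, slot 27 ⇒ 0x44007 (P1/RW1/US1/PS0)
  lvl1: tbl 0x44, slot 16 ⇒ 0x46007 (P1/RW1/US1/PS0)
  lvl2: tbl 0x46, slot 8 ⇒ 0x48003 (P1/RW1/US0/PS0)
  → PROTECTION_VIOLATION  (3 entries read)
#2 VA=0x5C041BEB7 (w,user):
  lvl0: tbl 0x3A, slot 23 ⇒ 0x4A007 (P1/RW1/US1/PS0)
  lvl1: tbl 0x4A, slot 2 ⇒ 0x4C007 (P1/RW1/US1/PS0)
  lvl2: tbl 0x4C, slot 27 ⇒ 0x4E007 (P1/RW1/US1/PS0)
  → PA=0x4EEB7  (3 entries read)

TLB: [["0x442E0D", "0x43"], ["0x5C041B", "0x4E"]]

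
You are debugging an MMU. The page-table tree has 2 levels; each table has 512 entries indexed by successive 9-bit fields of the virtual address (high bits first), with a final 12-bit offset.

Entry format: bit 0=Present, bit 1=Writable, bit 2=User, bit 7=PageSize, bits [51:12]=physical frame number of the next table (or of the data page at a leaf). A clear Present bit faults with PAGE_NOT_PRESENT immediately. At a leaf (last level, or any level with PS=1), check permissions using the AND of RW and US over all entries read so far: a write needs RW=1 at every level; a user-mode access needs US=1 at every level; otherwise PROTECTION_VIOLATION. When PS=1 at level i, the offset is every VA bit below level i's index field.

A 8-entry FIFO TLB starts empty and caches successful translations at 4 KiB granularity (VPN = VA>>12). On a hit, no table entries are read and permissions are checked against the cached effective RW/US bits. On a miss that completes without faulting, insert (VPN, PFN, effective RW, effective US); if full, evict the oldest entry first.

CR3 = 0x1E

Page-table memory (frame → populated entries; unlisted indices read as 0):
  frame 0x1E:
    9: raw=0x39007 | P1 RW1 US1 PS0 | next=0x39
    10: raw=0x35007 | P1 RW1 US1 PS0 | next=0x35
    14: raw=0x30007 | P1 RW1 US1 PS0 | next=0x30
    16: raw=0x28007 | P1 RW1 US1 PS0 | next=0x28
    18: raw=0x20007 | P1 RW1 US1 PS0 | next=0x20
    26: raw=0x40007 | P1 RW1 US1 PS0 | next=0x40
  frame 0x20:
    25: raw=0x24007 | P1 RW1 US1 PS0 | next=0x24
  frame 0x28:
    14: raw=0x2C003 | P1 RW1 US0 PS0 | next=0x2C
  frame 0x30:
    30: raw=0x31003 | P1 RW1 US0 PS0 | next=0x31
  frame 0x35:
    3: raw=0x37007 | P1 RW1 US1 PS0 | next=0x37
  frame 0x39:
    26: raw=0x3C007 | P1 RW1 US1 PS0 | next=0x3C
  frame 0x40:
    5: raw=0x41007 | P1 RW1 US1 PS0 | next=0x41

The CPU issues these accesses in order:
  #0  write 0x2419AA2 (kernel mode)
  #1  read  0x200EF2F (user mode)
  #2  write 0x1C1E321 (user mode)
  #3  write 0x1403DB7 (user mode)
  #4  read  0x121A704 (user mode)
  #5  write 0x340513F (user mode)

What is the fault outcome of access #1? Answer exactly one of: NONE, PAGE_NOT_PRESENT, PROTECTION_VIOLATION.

Per-access translation:
#0 VA=0x2419AA2 (w,kernel):
  lvl0: tbl 0x1E, slot 18 ⇒ 0x20007 (P1/RW1/US1/PS0)
  lvl1: tbl 0x20, slot 25 ⇒ 0x24007 (P1/RW1/US1/PS0)
  ⇒ phys 0x24AA2  [2 reads]
#1 VA=0x200EF2F (r,user):
  lvl0: tbl 0x1E, slot 16 ⇒ 0x28007 (P1/RW1/US1/PS0)
  lvl1: tbl 0x28, slot 14 ⇒ 0x2C003 (P1/RW1/US0/PS0)
  ✗ PROTECTION_VIOLATION  [2 reads]
#2 VA=0x1C1E321 (w,user):
  lvl0: tbl 0x1E, slot 14 ⇒ 0x30007 (P1/RW1/US1/PS0)
  lvl1: tbl 0x30, slot 30 ⇒ 0x31003 (P1/RW1/US0/PS0)
  ✗ PROTECTION_VIOLATION  [2 reads]
#3 VA=0x1403DB7 (w,user):
  lvl0: tbl 0x1E, slot 10 ⇒ 0x35007 (P1/RW1/US1/PS0)
  lvl1: tbl 0x35, slot 3 ⇒ 0x37007 (P1/RW1/US1/PS0)
  ⇒ phys 0x37DB7  [2 reads]
#4 VA=0x121A704 (r,user):
  lvl0: tbl 0x1E, slot 9 ⇒ 0x39007 (P1/RW1/US1/PS0)
  lvl1: tbl 0x39, slot 26 ⇒ 0x3C007 (P1/RW1/US1/PS0)
  ⇒ phys 0x3C704  [2 reads]
#5 VA=0x340513F (w,user):
  lvl0: tbl 0x1E, slot 26 ⇒ 0x40007 (P1/RW1/US1/PS0)
  lvl1: tbl 0x40, slot 5 ⇒ 0x41007 (P1/RW1/US1/PS0)
  ⇒ phys 0x4113F  [2 reads]

Access #1 fault: PROTECTION_VIOLATION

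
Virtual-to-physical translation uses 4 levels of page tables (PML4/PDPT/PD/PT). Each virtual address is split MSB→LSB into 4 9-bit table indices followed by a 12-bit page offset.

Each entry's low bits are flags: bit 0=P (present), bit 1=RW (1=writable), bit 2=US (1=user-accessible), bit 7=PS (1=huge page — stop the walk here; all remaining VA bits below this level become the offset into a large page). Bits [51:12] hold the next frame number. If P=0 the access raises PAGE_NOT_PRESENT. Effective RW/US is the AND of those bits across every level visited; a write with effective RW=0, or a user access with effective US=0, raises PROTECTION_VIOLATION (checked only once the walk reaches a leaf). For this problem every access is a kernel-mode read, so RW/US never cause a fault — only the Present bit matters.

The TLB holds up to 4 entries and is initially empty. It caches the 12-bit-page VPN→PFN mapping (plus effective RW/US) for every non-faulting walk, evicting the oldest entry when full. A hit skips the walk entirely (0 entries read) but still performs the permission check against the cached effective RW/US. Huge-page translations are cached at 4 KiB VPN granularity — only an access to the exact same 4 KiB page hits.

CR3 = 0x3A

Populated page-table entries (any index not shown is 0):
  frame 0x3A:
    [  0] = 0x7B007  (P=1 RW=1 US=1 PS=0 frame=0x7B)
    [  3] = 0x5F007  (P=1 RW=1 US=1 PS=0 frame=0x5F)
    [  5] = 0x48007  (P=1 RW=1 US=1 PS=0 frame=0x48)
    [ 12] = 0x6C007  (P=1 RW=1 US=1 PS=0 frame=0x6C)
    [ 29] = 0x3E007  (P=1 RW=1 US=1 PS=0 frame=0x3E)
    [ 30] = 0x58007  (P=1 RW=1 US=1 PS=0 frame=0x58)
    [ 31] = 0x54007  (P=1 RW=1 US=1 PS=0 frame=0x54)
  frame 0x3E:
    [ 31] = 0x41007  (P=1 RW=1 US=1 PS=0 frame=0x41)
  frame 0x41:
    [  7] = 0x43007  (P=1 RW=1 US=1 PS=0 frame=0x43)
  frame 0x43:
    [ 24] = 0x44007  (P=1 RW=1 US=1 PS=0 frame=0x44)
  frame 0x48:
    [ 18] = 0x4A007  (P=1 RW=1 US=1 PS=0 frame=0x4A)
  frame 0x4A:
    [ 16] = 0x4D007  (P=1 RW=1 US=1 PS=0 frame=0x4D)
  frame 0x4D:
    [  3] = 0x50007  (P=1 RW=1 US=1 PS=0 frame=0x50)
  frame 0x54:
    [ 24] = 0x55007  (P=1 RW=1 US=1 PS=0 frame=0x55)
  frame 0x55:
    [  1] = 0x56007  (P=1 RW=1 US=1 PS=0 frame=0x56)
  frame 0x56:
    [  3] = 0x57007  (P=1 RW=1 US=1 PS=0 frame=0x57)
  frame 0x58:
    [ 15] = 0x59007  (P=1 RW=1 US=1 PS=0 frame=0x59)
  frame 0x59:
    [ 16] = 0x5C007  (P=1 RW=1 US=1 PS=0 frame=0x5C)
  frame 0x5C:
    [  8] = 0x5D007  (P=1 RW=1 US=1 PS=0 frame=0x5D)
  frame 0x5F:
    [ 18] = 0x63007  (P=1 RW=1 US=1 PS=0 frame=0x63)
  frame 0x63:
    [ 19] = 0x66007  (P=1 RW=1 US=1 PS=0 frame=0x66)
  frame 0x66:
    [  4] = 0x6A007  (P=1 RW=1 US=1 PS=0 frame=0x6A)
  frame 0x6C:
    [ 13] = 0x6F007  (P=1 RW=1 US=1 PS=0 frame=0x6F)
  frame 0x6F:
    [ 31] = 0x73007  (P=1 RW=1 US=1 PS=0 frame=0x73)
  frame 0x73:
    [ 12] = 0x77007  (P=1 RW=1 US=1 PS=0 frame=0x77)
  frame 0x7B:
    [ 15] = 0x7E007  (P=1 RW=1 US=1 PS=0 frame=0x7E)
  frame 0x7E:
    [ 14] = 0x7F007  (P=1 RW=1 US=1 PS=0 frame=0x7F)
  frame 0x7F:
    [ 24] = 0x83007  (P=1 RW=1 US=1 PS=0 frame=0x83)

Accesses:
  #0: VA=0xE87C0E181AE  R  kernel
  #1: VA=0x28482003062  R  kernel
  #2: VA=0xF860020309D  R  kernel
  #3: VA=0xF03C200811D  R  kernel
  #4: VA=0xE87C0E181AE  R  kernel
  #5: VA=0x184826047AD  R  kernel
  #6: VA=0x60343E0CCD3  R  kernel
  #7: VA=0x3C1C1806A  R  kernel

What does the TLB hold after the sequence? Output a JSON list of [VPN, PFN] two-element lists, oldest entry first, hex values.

Walk each access:
#0 VA=0xE87C0E181AE (r,kernel):
  L0: frame=0x3A idx=29 entry=0x3E007 [P=1 RW=1 US=1 PS=0]
  L1: frame=0x3E idx=31 entry=0x41007 [P=1 RW=1 US=1 PS=0]
  L2: frame=0x41 idx=7 entry=0x43007 [P=1 RW=1 US=1 PS=0]
  L3: frame=0x43 idx=24 entry=0x44007 [P=1 RW=1 US=1 PS=0]
  ⇒ phys 0x441AE  [4 reads]
#1 VA=0x28482003062 (r,kernel):
  L0: frame=0x3A idx=5 entry=0x48007 [P=1 RW=1 US=1 PS=0]
  L1: frame=0x48 idx=18 entry=0x4A007 [P=1 RW=1 US=1 PS=0]
  L2: frame=0x4A idx=16 entry=0x4D007 [P=1 RW=1 US=1 PS=0]
  L3: frame=0x4D idx=3 entry=0x50007 [P=1 RW=1 US=1 PS=0]
  ⇒ phys 0x50062  [4 reads]
#2 VA=0xF860020309D (r,kernel):
  L0: frame=0x3A idx=31 entry=0x54007 [P=1 RW=1 US=1 PS=0]
  L1: frame=0x54 idx=24 entry=0x55007 [P=1 RW=1 US=1 PS=0]
  L2: frame=0x55 idx=1 entry=0x56007 [P=1 RW=1 US=1 PS=0]
  L3: frame=0x56 idx=3 entry=0x57007 [P=1 RW=1 US=1 PS=0]
  ⇒ phys 0x5709D  [4 reads]
#3 VA=0xF03C200811D (r,kernel):
  L0: frame=0x3A idx=30 entry=0x58007 [P=1 RW=1 US=1 PS=0]
  L1: frame=0x58 idx=15 entry=0x59007 [P=1 RW=1 US=1 PS=0]
  L2: frame=0x59 idx=16 entry=0x5C007 [P=1 RW=1 US=1 PS=0]
  L3: frame=0x5C idx=8 entry=0x5D007 [P=1 RW=1 US=1 PS=0]
  ⇒ phys 0x5D11D  [4 reads]
#4 VA=0xE87C0E181AE (r,kernel):
  TLB hit vpn=0xE87C0E18 → PA=0x441AE
#5 VA=0x184826047AD (r,kernel):
  L0: frame=0x3A idx=3 entry=0x5F007 [P=1 RW=1 US=1 PS=0]
  L1: frame=0x5F idx=18 entry=0x63007 [P=1 RW=1 US=1 PS=0]
  L2: frame=0x63 idx=19 entry=0x66007 [P=1 RW=1 US=1 PS=0]
  L3: frame=0x66 idx=4 entry=0x6A007 [P=1 RW=1 US=1 PS=0]
  ⇒ phys 0x6A7AD  [4 reads]
#6 VA=0x60343E0CCD3 (r,kernel):
  L0: frame=0x3A idx=12 entry=0x6C007 [P=1 RW=1 US=1 PS=0]
  L1: frame=0x6C idx=13 entry=0x6F007 [P=1 RW=1 US=1 PS=0]
  L2: frame=0x6F idx=31 entry=0x73007 [P=1 RW=1 US=1 PS=0]
  L3: frame=0x73 idx=12 entry=0x77007 [P=1 RW=1 US=1 PS=0]
  ⇒ phys 0x77CD3  [4 reads]
#7 VA=0x3C1C1806A (r,kernel):
  L0: frame=0x3A idx=0 entry=0x7B007 [P=1 RW=1 US=1 PS=0]
  L1: frame=0x7B idx=15 entry=0x7E007 [P=1 RW=1 US=1 PS=0]
  L2: frame=0x7E idx=14 entry=0x7F007 [P=1 RW=1 US=1 PS=0]
  L3: frame=0x7F idx=24 entry=0x83007 [P=1 RW=1 US=1 PS=0]
  ⇒ phys 0x8306A  [4 reads]

TLB: [["0xF03C2008", "0x5D"], ["0x18482604", "0x6A"], ["0x60343E0C", "0x77"], ["0x3C1C18", "0x83"]]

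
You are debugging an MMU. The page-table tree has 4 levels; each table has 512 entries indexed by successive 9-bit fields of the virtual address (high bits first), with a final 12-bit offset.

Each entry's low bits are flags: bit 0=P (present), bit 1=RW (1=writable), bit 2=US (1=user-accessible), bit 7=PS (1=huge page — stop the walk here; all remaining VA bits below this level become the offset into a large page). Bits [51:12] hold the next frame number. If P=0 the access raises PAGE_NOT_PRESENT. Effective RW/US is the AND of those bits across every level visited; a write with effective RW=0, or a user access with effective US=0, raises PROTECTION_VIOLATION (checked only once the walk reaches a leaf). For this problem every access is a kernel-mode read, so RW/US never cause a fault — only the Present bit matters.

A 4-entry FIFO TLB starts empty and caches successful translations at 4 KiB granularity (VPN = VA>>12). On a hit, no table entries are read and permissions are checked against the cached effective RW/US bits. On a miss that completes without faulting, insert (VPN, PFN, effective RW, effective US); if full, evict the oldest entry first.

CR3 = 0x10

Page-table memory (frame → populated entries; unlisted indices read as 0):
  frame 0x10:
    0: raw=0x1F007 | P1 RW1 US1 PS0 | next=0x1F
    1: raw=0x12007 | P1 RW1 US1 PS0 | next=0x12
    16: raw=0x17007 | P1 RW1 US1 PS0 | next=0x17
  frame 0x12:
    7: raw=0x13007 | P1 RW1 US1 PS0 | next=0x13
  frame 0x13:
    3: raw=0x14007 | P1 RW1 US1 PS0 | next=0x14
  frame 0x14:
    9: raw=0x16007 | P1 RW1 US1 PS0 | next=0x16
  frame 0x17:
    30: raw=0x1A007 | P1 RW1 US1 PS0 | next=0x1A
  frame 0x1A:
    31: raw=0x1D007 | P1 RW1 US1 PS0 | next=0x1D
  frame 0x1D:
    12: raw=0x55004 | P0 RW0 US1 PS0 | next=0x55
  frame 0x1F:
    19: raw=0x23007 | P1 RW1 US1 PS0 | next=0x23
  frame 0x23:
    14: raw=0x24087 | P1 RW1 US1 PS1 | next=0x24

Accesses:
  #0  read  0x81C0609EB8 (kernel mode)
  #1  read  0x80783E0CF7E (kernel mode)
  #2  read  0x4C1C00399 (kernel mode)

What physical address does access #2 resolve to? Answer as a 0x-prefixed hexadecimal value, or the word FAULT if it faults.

Trace:
#0 VA=0x81C0609EB8 (r,kernel):
  lvl0: tbl 0x10, slot 1 ⇒ 0x12007 (P1/RW1/US1/PS0)
  lvl1: tbl 0x12, slot 7 ⇒ 0x13007 (P1/RW1/US1/PS0)
  lvl2: tbl 0x13, slot 3 ⇒ 0x14007 (P1/RW1/US1/PS0)
  lvl3: tbl 0x14, slot 9 ⇒ 0x16007 (P1/RW1/US1/PS0)
  ⇒ phys 0x16EB8  [4 reads]
#1 VA=0x80783E0CF7E (r,kernel):
  lvl0: tbl 0x10, slot 16 ⇒ 0x17007 (P1/RW1/US1/PS0)
  lvl1: tbl 0x17, slot 30 ⇒ 0x1A007 (P1/RW1/US1/PS0)
  lvl2: tbl 0x1A, slot 31 ⇒ 0x1D007 (P1/RW1/US1/PS0)
  lvl3: tbl 0x1D, slot 12 ⇒ 0x55004 (P0/RW0/US1/PS0)
  ✗ PAGE_NOT_PRESENT  [4 reads]
#2 VA=0x4C1C00399 (r,kernel):
  lvl0: tbl 0x10, slot 0 ⇒ 0x1F007 (P1/RW1/US1/PS0)
  lvl1: tbl 0x1F, slot 19 ⇒ 0x23007 (P1/RW1/US1/PS0)
  lvl2: tbl 0x23, slot 14 ⇒ 0x24087 (P1/RW1/US1/PS1)
  ⇒ phys 0x24399 (huge @L2)  [3 reads]

Access #2 PA: 0x24399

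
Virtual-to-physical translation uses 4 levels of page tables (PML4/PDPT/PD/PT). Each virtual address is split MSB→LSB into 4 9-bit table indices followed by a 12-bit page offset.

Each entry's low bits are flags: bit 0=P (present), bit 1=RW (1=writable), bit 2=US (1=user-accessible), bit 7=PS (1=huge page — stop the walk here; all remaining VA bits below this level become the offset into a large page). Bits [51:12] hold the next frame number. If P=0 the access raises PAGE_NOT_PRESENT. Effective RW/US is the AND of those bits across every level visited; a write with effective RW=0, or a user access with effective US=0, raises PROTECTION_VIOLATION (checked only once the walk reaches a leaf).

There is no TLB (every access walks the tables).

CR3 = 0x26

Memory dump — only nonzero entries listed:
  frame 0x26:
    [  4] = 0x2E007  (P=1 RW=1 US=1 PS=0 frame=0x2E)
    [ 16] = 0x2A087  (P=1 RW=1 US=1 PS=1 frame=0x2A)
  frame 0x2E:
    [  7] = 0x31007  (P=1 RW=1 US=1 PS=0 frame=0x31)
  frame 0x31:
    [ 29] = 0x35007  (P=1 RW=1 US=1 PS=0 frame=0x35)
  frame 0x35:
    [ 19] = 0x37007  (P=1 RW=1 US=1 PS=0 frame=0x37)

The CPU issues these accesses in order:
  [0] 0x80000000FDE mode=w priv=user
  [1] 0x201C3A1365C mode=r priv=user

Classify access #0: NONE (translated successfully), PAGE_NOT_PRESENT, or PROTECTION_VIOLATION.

Trace:
#0 VA=0x80000000FDE (w,user):
  lvl0: tbl 0x26, slot 16 ⇒ 0x2A087 (P1/RW1/US1/PS1)
  ⇒ phys 0x2AFDE (huge @L0)  [1 reads]
#1 VA=0x201C3A1365C (r,user):
  lvl0: tbl 0x26, slot 4 ⇒ 0x2E007 (P1/RW1/US1/PS0)
  lvl1: tbl 0x2E, slot 7 ⇒ 0x31007 (P1/RW1/US1/PS0)
  lvl2: tbl 0x31, slot 29 ⇒ 0x35007 (P1/RW1/US1/PS0)
  lvl3: tbl 0x35, slot 19 ⇒ 0x37007 (P1/RW1/US1/PS0)
  ⇒ phys 0x3765C  [4 reads]

Access #0 fault: NONE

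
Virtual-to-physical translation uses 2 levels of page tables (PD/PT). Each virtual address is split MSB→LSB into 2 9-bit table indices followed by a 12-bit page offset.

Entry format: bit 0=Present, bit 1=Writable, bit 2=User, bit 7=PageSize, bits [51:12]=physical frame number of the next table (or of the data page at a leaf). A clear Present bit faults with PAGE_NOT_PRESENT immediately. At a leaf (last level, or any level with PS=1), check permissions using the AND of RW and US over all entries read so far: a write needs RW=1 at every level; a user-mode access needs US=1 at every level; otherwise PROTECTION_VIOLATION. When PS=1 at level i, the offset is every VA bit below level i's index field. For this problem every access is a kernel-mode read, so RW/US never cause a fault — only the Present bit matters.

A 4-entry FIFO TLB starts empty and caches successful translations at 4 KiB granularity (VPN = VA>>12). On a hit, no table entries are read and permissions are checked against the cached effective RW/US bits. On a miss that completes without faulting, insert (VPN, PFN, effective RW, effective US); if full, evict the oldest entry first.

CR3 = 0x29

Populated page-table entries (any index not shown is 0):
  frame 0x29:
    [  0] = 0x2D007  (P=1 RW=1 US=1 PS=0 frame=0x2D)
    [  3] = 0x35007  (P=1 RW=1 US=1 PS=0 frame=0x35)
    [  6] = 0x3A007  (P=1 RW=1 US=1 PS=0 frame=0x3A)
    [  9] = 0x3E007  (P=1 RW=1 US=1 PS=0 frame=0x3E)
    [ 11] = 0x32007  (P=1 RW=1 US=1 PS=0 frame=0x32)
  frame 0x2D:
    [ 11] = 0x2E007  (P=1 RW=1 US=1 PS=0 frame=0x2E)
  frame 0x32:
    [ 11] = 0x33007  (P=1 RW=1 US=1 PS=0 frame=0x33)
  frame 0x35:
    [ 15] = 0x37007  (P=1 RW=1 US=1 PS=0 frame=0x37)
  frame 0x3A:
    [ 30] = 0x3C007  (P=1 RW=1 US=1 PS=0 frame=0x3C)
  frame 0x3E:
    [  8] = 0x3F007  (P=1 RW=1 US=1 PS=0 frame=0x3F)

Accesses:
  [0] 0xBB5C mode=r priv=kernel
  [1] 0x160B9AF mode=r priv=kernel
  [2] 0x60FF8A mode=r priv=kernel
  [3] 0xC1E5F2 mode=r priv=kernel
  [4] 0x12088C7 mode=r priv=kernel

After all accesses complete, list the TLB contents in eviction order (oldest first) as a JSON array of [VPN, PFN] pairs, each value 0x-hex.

Walk each access:
#0 VA=0xBB5C (r,kernel):
  L0 @0x29[0] → 0x2D007  P=1,RW=1,US=1,PS=0
  L1 @0x2D[11] → 0x2E007  P=1,RW=1,US=1,PS=0
  ✓ 0x2EB5C  — 2 lookups
#1 VA=0x160B9AF (r,kernel):
  L0 @0x29[11] → 0x32007  P=1,RW=1,US=1,PS=0
  L1 @0x32[11] → 0x33007  P=1,RW=1,US=1,PS=0
  ✓ 0x339AF  — 2 lookups
#2 VA=0x60FF8A (r,kernel):
  L0 @0x29[3] → 0x35007  P=1,RW=1,US=1,PS=0
  L1 @0x35[15] → 0x37007  P=1,RW=1,US=1,PS=0
  ✓ 0x37F8A  — 2 lookups
#3 VA=0xC1E5F2 (r,kernel):
  L0 @0x29[6] → 0x3A007  P=1,RW=1,US=1,PS=0
  L1 @0x3A[30] → 0x3C007  P=1,RW=1,US=1,PS=0
  ✓ 0x3C5F2  — 2 lookups
#4 VA=0x12088C7 (r,kernel):
  L0 @0x29[9] → 0x3E007  P=1,RW=1,US=1,PS=0
  L1 @0x3E[8] → 0x3F007  P=1,RW=1,US=1,PS=0
  ✓ 0x3F8C7  — 2 lookups

TLB: [["0x160B", "0x33"], ["0x60F", "0x37"], ["0xC1E", "0x3C"], ["0x1208", "0x3F"]]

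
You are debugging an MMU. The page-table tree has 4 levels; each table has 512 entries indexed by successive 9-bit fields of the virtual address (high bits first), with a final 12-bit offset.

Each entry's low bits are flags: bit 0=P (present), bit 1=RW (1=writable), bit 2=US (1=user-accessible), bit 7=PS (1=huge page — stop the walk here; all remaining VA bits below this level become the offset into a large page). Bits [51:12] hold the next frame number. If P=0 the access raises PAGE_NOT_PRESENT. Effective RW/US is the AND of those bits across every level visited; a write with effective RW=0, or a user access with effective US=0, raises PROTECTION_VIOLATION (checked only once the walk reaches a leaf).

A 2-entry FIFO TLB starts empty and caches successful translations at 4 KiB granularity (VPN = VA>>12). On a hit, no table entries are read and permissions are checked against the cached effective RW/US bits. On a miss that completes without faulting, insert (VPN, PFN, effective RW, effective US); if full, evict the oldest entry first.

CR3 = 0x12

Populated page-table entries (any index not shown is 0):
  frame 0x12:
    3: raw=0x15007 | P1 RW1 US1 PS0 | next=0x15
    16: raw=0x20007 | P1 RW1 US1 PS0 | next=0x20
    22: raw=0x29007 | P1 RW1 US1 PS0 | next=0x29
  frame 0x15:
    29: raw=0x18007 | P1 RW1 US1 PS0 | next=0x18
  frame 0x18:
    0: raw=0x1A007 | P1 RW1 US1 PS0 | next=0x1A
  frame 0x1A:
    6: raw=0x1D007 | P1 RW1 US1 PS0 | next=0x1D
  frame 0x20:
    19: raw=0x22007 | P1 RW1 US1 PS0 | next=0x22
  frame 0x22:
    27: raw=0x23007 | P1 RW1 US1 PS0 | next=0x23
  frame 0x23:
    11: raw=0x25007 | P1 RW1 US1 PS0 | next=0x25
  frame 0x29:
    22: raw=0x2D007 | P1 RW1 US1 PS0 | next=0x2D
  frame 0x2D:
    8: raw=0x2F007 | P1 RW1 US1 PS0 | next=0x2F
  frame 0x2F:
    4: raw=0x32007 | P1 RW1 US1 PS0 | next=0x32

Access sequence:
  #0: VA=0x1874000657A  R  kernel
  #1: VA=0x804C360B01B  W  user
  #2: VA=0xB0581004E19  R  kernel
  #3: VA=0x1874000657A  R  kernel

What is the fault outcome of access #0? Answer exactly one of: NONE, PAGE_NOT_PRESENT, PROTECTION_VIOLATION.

Walk each access:
#0 VA=0x1874000657A (r,kernel):
  L0 @0x12[3] → 0x15007  P=1,RW=1,US=1,PS=0
  L1 @0x15[29] → 0x18007  P=1,RW=1,US=1,PS=0
  L2 @0x18[0] → 0x1A007  P=1,RW=1,US=1,PS=0
  L3 @0x1A[6] → 0x1D007  P=1,RW=1,US=1,PS=0
  ✓ 0x1D57A  — 4 lookups
#1 VA=0x804C360B01B (w,user):
  L0 @0x12[16] → 0x20007  P=1,RW=1,US=1,PS=0
  L1 @0x20[19] → 0x22007  P=1,RW=1,US=1,PS=0
  L2 @0x22[27] → 0x23007  P=1,RW=1,US=1,PS=0
  L3 @0x23[11] → 0x25007  P=1,RW=1,US=1,PS=0
  ✓ 0x2501B  — 4 lookups
#2 VA=0xB0581004E19 (r,kernel):
  L0 @0x12[22] → 0x29007  P=1,RW=1,US=1,PS=0
  L1 @0x29[22] → 0x2D007  P=1,RW=1,US=1,PS=0
  L2 @0x2D[8] → 0x2F007  P=1,RW=1,US=1,PS=0
  L3 @0x2F[4] → 0x32007  P=1,RW=1,US=1,PS=0
  ✓ 0x32E19  — 4 lookups
#3 VA=0x1874000657A (r,kernel):
  L0 @0x12[3] → 0x15007  P=1,RW=1,US=1,PS=0
  L1 @0x15[29] → 0x18007  P=1,RW=1,US=1,PS=0
  L2 @0x18[0] → 0x1A007  P=1,RW=1,US=1,PS=0
  L3 @0x1A[6] → 0x1D007  P=1,RW=1,US=1,PS=0
  ✓ 0x1D57A  — 4 lookups

Access #0 fault: NONE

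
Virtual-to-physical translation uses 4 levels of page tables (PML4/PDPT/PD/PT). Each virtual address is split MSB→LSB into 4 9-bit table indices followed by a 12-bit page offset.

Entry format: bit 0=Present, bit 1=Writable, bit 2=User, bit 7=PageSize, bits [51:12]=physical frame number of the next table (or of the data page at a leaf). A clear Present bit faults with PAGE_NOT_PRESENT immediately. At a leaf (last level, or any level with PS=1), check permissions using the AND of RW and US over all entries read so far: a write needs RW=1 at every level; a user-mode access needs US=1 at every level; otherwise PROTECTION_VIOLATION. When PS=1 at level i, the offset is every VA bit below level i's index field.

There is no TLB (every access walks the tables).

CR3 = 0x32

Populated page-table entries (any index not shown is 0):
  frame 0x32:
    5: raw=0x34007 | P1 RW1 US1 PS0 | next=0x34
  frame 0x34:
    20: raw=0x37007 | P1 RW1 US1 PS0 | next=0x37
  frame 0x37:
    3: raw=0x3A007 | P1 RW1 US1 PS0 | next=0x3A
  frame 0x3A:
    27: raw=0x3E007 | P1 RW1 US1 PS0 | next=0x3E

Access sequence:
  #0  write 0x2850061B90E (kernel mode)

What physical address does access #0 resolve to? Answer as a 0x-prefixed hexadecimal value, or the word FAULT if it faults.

Trace:
#0 VA=0x2850061B90E (w,kernel):
  lvl0: tbl 0x32, slot 5 ⇒ 0x34007 (P1/RW1/US1/PS0)
  lvl1: tbl 0x34, slot 20 ⇒ 0x37007 (P1/RW1/US1/PS0)
  lvl2: tbl 0x37, slot 3 ⇒ 0x3A007 (P1/RW1/US1/PS0)
  lvl3: tbl 0x3A, slot 27 ⇒ 0x3E007 (P1/RW1/US1/PS0)
  → PA=0x3E90E  (4 entries read)

Access #0 PA: 0x3E90E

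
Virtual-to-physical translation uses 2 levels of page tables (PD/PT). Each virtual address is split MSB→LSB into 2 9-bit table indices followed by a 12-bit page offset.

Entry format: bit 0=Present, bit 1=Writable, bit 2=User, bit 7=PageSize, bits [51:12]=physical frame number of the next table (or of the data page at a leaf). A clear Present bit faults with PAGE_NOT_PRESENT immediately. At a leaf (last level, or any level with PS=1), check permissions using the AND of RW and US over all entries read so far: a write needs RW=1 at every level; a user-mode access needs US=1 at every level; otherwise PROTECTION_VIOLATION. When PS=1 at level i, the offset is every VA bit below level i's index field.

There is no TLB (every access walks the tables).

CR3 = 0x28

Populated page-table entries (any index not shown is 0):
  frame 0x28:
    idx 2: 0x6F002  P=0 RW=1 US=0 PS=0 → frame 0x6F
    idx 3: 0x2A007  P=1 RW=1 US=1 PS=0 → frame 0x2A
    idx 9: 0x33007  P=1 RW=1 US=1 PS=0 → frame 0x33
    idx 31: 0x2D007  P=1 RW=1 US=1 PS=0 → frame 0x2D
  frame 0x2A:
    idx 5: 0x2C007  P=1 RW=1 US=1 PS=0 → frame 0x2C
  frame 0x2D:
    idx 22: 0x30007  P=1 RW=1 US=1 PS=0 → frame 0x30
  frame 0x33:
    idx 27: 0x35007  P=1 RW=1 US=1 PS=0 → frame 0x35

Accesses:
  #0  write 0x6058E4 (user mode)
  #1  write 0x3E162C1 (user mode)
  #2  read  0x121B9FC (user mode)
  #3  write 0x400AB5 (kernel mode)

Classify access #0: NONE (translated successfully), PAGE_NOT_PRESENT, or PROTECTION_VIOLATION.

Walk each access:
#0 VA=0x6058E4 (w,user):
  L0: frame=0x28 idx=3 entry=0x2A007 [P=1 RW=1 US=1 PS=0]
  L1: frame=0x2A idx=5 entry=0x2C007 [P=1 RW=1 US=1 PS=0]
  → PA=0x2C8E4  (2 entries read)
#1 VA=0x3E162C1 (w,user):
  L0: frame=0x28 idx=31 entry=0x2D007 [P=1 RW=1 US=1 PS=0]
  L1: frame=0x2D idx=22 entry=0x30007 [P=1 RW=1 US=1 PS=0]
  → PA=0x302C1  (2 entries read)
#2 VA=0x121B9FC (r,user):
  L0: frame=0x28 idx=9 entry=0x33007 [P=1 RW=1 US=1 PS=0]
  L1: frame=0x33 idx=27 entry=0x35007 [P=1 RW=1 US=1 PS=0]
  → PA=0x359FC  (2 entries read)
#3 VA=0x400AB5 (w,kernel):
  L0: frame=0x28 idx=2 entry=0x6F002 [P=0 RW=1 US=0 PS=0]
  ✗ PAGE_NOT_PRESENT  [1 reads]

Access #0 fault: NONE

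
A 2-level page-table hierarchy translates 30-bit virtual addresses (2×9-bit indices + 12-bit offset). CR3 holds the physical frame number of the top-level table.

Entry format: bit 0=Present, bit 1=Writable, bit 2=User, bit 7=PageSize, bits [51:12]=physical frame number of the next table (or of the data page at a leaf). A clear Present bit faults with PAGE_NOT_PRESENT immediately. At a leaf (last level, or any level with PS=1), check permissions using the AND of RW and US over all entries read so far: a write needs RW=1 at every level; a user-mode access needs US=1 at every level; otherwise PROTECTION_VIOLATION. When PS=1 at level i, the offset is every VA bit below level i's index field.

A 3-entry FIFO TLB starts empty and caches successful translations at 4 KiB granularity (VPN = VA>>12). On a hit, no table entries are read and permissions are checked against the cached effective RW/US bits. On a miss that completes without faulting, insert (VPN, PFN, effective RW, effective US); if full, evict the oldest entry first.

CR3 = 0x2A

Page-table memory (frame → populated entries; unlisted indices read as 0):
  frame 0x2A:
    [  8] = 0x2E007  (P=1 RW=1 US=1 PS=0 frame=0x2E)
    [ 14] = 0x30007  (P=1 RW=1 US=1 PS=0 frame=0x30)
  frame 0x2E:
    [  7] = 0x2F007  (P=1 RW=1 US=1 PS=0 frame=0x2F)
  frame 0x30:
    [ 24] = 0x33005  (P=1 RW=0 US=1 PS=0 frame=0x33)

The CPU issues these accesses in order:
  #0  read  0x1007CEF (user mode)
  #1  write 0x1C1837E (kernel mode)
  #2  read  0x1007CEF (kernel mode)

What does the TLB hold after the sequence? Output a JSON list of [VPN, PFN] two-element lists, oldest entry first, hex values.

Per-access translation:
#0 VA=0x1007CEF (r,user):
  [0] read 0x2A idx=8: raw=0x2E007 flags P=1 W=1 U=1 S=0
  [1] read 0x2E idx=7: raw=0x2F007 flags P=1 W=1 U=1 S=0
  → PA=0x2FCEF  (2 entries read)
#1 VA=0x1C1837E (w,kernel):
  [0] read 0x2A idx=14: raw=0x30007 flags P=1 W=1 U=1 S=0
  [1] read 0x30 idx=24: raw=0x33005 flags P=1 W=0 U=1 S=0
  → PROTECTION_VIOLATION  (2 entries read)
#2 VA=0x1007CEF (r,kernel):
  TLB hit vpn=0x1007 → PA=0x2FCEF

TLB: [["0x1007", "0x2F"]]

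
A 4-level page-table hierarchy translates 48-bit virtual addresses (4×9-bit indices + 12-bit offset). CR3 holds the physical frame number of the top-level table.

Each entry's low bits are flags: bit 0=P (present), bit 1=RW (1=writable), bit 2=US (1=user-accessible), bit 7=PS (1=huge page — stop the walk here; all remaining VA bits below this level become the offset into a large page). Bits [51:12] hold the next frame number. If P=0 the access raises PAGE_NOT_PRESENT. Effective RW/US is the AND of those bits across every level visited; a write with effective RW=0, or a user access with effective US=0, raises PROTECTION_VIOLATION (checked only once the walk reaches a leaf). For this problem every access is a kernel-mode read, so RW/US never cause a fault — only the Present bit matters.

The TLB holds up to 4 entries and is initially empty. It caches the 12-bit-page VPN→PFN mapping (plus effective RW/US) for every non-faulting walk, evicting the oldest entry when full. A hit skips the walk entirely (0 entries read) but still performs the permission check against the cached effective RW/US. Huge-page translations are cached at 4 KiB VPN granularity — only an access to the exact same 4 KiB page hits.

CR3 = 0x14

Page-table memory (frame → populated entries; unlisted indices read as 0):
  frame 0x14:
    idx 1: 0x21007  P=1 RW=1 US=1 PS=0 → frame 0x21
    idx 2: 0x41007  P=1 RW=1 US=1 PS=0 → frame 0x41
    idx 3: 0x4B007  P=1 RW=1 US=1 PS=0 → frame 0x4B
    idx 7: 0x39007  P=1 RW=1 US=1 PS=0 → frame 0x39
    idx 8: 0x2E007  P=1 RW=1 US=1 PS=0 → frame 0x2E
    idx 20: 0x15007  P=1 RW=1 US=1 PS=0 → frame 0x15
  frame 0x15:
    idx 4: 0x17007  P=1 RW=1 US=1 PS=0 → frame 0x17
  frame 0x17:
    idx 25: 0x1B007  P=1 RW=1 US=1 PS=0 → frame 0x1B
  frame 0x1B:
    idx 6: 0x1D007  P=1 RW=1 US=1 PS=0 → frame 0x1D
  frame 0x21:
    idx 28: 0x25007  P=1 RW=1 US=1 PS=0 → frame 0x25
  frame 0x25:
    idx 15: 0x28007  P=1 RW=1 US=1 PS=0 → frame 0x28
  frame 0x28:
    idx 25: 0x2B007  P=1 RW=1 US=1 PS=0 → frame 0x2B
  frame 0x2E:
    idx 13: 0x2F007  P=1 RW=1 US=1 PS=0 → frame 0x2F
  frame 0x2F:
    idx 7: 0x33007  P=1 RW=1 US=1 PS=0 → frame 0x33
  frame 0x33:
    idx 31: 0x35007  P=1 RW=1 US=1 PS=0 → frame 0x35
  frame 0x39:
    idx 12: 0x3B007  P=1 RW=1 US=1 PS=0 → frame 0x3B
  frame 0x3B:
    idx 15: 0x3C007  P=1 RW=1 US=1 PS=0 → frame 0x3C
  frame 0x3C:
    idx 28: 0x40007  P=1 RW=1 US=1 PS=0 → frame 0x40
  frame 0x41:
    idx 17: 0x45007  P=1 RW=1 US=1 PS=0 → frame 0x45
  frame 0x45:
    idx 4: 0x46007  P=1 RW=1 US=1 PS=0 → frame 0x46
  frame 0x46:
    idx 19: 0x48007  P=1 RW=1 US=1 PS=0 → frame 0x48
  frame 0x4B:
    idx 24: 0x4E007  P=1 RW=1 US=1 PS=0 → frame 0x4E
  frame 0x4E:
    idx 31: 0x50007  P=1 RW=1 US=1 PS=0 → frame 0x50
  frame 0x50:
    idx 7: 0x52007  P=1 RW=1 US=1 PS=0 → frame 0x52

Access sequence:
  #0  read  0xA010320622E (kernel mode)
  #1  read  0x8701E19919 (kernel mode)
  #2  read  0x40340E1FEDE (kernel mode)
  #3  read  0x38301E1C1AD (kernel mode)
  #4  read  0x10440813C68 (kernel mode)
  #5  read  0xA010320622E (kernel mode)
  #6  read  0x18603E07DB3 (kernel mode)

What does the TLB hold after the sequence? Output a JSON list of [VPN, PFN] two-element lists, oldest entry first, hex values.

Trace:
#0 VA=0xA010320622E (r,kernel):
  lvl0: tbl 0x14, slot 20 ⇒ 0x15007 (P1/RW1/US1/PS0)
  lvl1: tbl 0x15, slot 4 ⇒ 0x17007 (P1/RW1/US1/PS0)
  lvl2: tbl 0x17, slot 25 ⇒ 0x1B007 (P1/RW1/US1/PS0)
  lvl3: tbl 0x1B, slot 6 ⇒ 0x1D007 (P1/RW1/US1/PS0)
  → PA=0x1D22E  (4 entries read)
#1 VA=0x8701E19919 (r,kernel):
  lvl0: tbl 0x14, slot 1 ⇒ 0x21007 (P1/RW1/US1/PS0)
  lvl1: tbl 0x21, slot 28 ⇒ 0x25007 (P1/RW1/US1/PS0)
  lvl2: tbl 0x25, slot 15 ⇒ 0x28007 (P1/RW1/US1/PS0)
  lvl3: tbl 0x28, slot 25 ⇒ 0x2B007 (P1/RW1/US1/PS0)
  → PA=0x2B919  (4 entries read)
#2 VA=0x40340E1FEDE (r,kernel):
  lvl0: tbl 0x14, slot 8 ⇒ 0x2E007 (P1/RW1/US1/PS0)
  lvl1: tbl 0x2E, slot 13 ⇒ 0x2F007 (P1/RW1/US1/PS0)
  lvl2: tbl 0x2F, slot 7 ⇒ 0x33007 (P1/RW1/US1/PS0)
  lvl3: tbl 0x33, slot 31 ⇒ 0x35007 (P1/RW1/US1/PS0)
  → PA=0x35EDE  (4 entries read)
#3 VA=0x38301E1C1AD (r,kernel):
  lvl0: tbl 0x14, slot 7 ⇒ 0x39007 (P1/RW1/US1/PS0)
  lvl1: tbl 0x39, slot 12 ⇒ 0x3B007 (P1/RW1/US1/PS0)
  lvl2: tbl 0x3B, slot 15 ⇒ 0x3C007 (P1/RW1/US1/PS0)
  lvl3: tbl 0x3C, slot 28 ⇒ 0x40007 (P1/RW1/US1/PS0)
  → PA=0x401AD  (4 entries read)
#4 VA=0x10440813C68 (r,kernel):
  lvl0: tbl 0x14, slot 2 ⇒ 0x41007 (P1/RW1/US1/PS0)
  lvl1: tbl 0x41, slot 17 ⇒ 0x45007 (P1/RW1/US1/PS0)
  lvl2: tbl 0x45, slot 4 ⇒ 0x46007 (P1/RW1/US1/PS0)
  lvl3: tbl 0x46, slot 19 ⇒ 0x48007 (P1/RW1/US1/PS0)
  → PA=0x48C68  (4 entries read)
#5 VA=0xA010320622E (r,kernel):
  lvl0: tbl 0x14, slot 20 ⇒ 0x15007 (P1/RW1/US1/PS0)
  lvl1: tbl 0x15, slot 4 ⇒ 0x17007 (P1/RW1/US1/PS0)
  lvl2: tbl 0x17, slot 25 ⇒ 0x1B007 (P1/RW1/US1/PS0)
  lvl3: tbl 0x1B, slot 6 ⇒ 0x1D007 (P1/RW1/US1/PS0)
  → PA=0x1D22E  (4 entries read)
#6 VA=0x18603E07DB3 (r,kernel):
  lvl0: tbl 0x14, slot 3 ⇒ 0x4B007 (P1/RW1/US1/PS0)
  lvl1: tbl 0x4B, slot 24 ⇒ 0x4E007 (P1/RW1/US1/PS0)
  lvl2: tbl 0x4E, slot 31 ⇒ 0x50007 (P1/RW1/US1/PS0)
  lvl3: tbl 0x50, slot 7 ⇒ 0x52007 (P1/RW1/US1/PS0)
  → PA=0x52DB3  (4 entries read)

TLB: [["0x38301E1C", "0x40"], ["0x10440813", "0x48"], ["0xA0103206", "0x1D"], ["0x18603E07", "0x52"]]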